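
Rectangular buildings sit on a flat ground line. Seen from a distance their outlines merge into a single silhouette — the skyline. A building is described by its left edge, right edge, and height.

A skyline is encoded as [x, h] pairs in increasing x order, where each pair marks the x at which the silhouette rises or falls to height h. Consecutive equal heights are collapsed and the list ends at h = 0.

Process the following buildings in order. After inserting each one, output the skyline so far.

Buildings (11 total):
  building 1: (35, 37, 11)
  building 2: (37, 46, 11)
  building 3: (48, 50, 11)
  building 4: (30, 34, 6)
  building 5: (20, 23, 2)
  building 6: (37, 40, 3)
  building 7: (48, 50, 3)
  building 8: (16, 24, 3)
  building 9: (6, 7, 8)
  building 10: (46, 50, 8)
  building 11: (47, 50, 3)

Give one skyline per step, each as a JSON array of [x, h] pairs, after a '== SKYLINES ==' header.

== SKYLINES ==
[[35,11],[37,0]]
[[35,11],[46,0]]
[[35,11],[46,0],[48,11],[50,0]]
[[30,6],[34,0],[35,11],[46,0],[48,11],[50,0]]
[[20,2],[23,0],[30,6],[34,0],[35,11],[46,0],[48,11],[50,0]]
[[20,2],[23,0],[30,6],[34,0],[35,11],[46,0],[48,11],[50,0]]
[[20,2],[23,0],[30,6],[34,0],[35,11],[46,0],[48,11],[50,0]]
[[16,3],[24,0],[30,6],[34,0],[35,11],[46,0],[48,11],[50,0]]
[[6,8],[7,0],[16,3],[24,0],[30,6],[34,0],[35,11],[46,0],[48,11],[50,0]]
[[6,8],[7,0],[16,3],[24,0],[30,6],[34,0],[35,11],[46,8],[48,11],[50,0]]
[[6,8],[7,0],[16,3],[24,0],[30,6],[34,0],[35,11],[46,8],[48,11],[50,0]]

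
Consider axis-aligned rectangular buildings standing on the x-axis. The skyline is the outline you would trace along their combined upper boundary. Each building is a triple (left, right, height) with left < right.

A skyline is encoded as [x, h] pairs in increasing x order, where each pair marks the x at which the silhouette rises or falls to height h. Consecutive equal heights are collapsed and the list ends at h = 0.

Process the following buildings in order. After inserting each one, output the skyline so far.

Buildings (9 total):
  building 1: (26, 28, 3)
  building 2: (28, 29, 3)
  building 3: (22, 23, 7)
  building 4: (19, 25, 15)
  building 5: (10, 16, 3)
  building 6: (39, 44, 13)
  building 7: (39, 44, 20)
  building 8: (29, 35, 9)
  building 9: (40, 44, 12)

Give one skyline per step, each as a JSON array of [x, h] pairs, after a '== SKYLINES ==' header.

== SKYLINES ==
[[26,3],[28,0]]
[[26,3],[29,0]]
[[22,7],[23,0],[26,3],[29,0]]
[[19,15],[25,0],[26,3],[29,0]]
[[10,3],[16,0],[19,15],[25,0],[26,3],[29,0]]
[[10,3],[16,0],[19,15],[25,0],[26,3],[29,0],[39,13],[44,0]]
[[10,3],[16,0],[19,15],[25,0],[26,3],[29,0],[39,20],[44,0]]
[[10,3],[16,0],[19,15],[25,0],[26,3],[29,9],[35,0],[39,20],[44,0]]
[[10,3],[16,0],[19,15],[25,0],[26,3],[29,9],[35,0],[39,20],[44,0]]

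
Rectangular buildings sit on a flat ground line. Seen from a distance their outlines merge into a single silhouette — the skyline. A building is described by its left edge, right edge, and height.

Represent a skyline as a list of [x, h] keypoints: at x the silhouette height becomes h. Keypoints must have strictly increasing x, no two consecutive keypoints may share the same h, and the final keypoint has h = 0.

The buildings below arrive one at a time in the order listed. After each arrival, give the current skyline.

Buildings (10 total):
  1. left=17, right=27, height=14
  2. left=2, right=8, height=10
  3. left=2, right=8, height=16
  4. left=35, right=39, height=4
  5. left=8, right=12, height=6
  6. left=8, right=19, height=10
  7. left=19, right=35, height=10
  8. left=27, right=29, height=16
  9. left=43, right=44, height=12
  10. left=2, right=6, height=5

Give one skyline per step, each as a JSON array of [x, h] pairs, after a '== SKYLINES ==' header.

== SKYLINES ==
[[17,14],[27,0]]
[[2,10],[8,0],[17,14],[27,0]]
[[2,16],[8,0],[17,14],[27,0]]
[[2,16],[8,0],[17,14],[27,0],[35,4],[39,0]]
[[2,16],[8,6],[12,0],[17,14],[27,0],[35,4],[39,0]]
[[2,16],[8,10],[17,14],[27,0],[35,4],[39,0]]
[[2,16],[8,10],[17,14],[27,10],[35,4],[39,0]]
[[2,16],[8,10],[17,14],[27,16],[29,10],[35,4],[39,0]]
[[2,16],[8,10],[17,14],[27,16],[29,10],[35,4],[39,0],[43,12],[44,0]]
[[2,16],[8,10],[17,14],[27,16],[29,10],[35,4],[39,0],[43,12],[44,0]]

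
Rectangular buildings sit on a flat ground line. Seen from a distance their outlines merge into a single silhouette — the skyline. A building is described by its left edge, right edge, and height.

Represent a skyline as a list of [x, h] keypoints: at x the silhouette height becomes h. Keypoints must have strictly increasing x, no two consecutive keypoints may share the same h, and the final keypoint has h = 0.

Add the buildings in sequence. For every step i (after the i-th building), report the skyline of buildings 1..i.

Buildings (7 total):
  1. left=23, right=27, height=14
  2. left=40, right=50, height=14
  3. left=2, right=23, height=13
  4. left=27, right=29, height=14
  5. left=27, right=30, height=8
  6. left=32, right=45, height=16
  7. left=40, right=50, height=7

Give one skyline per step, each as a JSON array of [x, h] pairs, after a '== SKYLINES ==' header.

== SKYLINES ==
[[23,14],[27,0]]
[[23,14],[27,0],[40,14],[50,0]]
[[2,13],[23,14],[27,0],[40,14],[50,0]]
[[2,13],[23,14],[29,0],[40,14],[50,0]]
[[2,13],[23,14],[29,8],[30,0],[40,14],[50,0]]
[[2,13],[23,14],[29,8],[30,0],[32,16],[45,14],[50,0]]
[[2,13],[23,14],[29,8],[30,0],[32,16],[45,14],[50,0]]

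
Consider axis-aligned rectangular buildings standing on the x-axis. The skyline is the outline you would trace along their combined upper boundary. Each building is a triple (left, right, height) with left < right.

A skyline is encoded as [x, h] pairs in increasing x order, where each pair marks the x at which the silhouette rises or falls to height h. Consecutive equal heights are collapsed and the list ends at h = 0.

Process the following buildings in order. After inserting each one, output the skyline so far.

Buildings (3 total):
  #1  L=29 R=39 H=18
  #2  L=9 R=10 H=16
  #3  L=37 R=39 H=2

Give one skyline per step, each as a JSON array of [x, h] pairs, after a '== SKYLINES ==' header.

== SKYLINES ==
[[29,18],[39,0]]
[[9,16],[10,0],[29,18],[39,0]]
[[9,16],[10,0],[29,18],[39,0]]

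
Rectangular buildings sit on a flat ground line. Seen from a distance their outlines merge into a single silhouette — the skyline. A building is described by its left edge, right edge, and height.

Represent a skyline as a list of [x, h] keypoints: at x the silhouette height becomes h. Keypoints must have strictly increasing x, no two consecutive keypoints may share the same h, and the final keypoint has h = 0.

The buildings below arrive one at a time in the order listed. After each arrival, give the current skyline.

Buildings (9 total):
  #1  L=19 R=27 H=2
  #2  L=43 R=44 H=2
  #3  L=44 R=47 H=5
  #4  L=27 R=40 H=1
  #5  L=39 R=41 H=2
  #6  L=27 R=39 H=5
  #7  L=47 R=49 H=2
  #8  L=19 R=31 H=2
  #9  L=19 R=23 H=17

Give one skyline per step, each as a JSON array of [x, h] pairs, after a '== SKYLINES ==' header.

== SKYLINES ==
[[19,2],[27,0]]
[[19,2],[27,0],[43,2],[44,0]]
[[19,2],[27,0],[43,2],[44,5],[47,0]]
[[19,2],[27,1],[40,0],[43,2],[44,5],[47,0]]
[[19,2],[27,1],[39,2],[41,0],[43,2],[44,5],[47,0]]
[[19,2],[27,5],[39,2],[41,0],[43,2],[44,5],[47,0]]
[[19,2],[27,5],[39,2],[41,0],[43,2],[44,5],[47,2],[49,0]]
[[19,2],[27,5],[39,2],[41,0],[43,2],[44,5],[47,2],[49,0]]
[[19,17],[23,2],[27,5],[39,2],[41,0],[43,2],[44,5],[47,2],[49,0]]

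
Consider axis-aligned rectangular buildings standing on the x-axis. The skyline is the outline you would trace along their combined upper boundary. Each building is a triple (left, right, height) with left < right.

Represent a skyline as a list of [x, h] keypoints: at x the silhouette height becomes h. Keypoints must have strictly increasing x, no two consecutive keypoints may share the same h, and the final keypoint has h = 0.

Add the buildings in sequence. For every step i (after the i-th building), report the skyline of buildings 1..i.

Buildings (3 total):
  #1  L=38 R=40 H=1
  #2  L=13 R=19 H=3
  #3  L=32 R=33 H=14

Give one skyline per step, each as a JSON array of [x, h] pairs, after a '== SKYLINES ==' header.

== SKYLINES ==
[[38,1],[40,0]]
[[13,3],[19,0],[38,1],[40,0]]
[[13,3],[19,0],[32,14],[33,0],[38,1],[40,0]]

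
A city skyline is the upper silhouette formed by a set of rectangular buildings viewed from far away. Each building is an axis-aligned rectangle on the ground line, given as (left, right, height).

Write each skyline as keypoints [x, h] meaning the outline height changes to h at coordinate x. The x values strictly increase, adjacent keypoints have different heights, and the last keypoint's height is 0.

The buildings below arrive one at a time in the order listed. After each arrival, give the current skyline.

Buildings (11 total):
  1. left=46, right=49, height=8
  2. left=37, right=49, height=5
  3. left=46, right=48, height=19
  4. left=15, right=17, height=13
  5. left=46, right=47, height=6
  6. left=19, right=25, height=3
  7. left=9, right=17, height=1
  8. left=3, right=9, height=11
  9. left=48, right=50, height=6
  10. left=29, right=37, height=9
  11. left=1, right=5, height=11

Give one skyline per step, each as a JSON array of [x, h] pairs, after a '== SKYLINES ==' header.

== SKYLINES ==
[[46,8],[49,0]]
[[37,5],[46,8],[49,0]]
[[37,5],[46,19],[48,8],[49,0]]
[[15,13],[17,0],[37,5],[46,19],[48,8],[49,0]]
[[15,13],[17,0],[37,5],[46,19],[48,8],[49,0]]
[[15,13],[17,0],[19,3],[25,0],[37,5],[46,19],[48,8],[49,0]]
[[9,1],[15,13],[17,0],[19,3],[25,0],[37,5],[46,19],[48,8],[49,0]]
[[3,11],[9,1],[15,13],[17,0],[19,3],[25,0],[37,5],[46,19],[48,8],[49,0]]
[[3,11],[9,1],[15,13],[17,0],[19,3],[25,0],[37,5],[46,19],[48,8],[49,6],[50,0]]
[[3,11],[9,1],[15,13],[17,0],[19,3],[25,0],[29,9],[37,5],[46,19],[48,8],[49,6],[50,0]]
[[1,11],[9,1],[15,13],[17,0],[19,3],[25,0],[29,9],[37,5],[46,19],[48,8],[49,6],[50,0]]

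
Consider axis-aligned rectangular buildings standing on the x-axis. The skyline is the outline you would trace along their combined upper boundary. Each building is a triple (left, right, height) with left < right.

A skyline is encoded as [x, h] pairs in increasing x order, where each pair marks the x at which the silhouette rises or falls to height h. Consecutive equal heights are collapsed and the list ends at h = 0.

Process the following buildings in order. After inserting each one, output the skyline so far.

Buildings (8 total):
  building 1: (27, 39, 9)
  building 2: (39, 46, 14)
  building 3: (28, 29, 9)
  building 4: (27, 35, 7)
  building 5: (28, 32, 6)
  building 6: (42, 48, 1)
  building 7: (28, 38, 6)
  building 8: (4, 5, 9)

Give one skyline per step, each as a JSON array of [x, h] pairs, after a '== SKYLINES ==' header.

== SKYLINES ==
[[27,9],[39,0]]
[[27,9],[39,14],[46,0]]
[[27,9],[39,14],[46,0]]
[[27,9],[39,14],[46,0]]
[[27,9],[39,14],[46,0]]
[[27,9],[39,14],[46,1],[48,0]]
[[27,9],[39,14],[46,1],[48,0]]
[[4,9],[5,0],[27,9],[39,14],[46,1],[48,0]]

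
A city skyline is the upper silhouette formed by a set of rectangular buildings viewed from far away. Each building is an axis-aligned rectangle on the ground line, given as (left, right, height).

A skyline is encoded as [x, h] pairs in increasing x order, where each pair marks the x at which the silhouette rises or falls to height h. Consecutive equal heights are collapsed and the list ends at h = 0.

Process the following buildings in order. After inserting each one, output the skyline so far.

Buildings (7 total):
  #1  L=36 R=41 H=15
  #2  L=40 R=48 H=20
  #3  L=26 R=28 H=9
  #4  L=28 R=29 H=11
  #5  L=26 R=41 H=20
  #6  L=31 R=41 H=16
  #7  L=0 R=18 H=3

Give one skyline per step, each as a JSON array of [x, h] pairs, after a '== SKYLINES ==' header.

== SKYLINES ==
[[36,15],[41,0]]
[[36,15],[40,20],[48,0]]
[[26,9],[28,0],[36,15],[40,20],[48,0]]
[[26,9],[28,11],[29,0],[36,15],[40,20],[48,0]]
[[26,20],[48,0]]
[[26,20],[48,0]]
[[0,3],[18,0],[26,20],[48,0]]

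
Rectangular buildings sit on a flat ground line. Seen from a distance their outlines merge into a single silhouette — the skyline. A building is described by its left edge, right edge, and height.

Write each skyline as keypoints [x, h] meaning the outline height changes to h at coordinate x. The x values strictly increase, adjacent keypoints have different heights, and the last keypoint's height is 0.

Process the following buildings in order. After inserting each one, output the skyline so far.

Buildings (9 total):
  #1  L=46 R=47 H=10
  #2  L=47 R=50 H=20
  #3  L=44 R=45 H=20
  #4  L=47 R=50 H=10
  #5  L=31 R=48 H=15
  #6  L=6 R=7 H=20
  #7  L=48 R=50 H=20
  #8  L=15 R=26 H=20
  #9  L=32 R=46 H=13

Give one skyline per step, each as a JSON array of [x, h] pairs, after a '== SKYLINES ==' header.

== SKYLINES ==
[[46,10],[47,0]]
[[46,10],[47,20],[50,0]]
[[44,20],[45,0],[46,10],[47,20],[50,0]]
[[44,20],[45,0],[46,10],[47,20],[50,0]]
[[31,15],[44,20],[45,15],[47,20],[50,0]]
[[6,20],[7,0],[31,15],[44,20],[45,15],[47,20],[50,0]]
[[6,20],[7,0],[31,15],[44,20],[45,15],[47,20],[50,0]]
[[6,20],[7,0],[15,20],[26,0],[31,15],[44,20],[45,15],[47,20],[50,0]]
[[6,20],[7,0],[15,20],[26,0],[31,15],[44,20],[45,15],[47,20],[50,0]]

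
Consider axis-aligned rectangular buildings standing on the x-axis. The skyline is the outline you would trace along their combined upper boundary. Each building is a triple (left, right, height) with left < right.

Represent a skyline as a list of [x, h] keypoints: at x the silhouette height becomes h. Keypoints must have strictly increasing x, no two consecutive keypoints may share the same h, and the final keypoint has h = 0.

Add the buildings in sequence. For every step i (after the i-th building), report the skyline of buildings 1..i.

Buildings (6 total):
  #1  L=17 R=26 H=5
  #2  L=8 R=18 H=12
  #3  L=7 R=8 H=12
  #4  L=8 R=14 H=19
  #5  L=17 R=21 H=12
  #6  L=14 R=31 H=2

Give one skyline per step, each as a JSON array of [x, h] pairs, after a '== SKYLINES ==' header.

== SKYLINES ==
[[17,5],[26,0]]
[[8,12],[18,5],[26,0]]
[[7,12],[18,5],[26,0]]
[[7,12],[8,19],[14,12],[18,5],[26,0]]
[[7,12],[8,19],[14,12],[21,5],[26,0]]
[[7,12],[8,19],[14,12],[21,5],[26,2],[31,0]]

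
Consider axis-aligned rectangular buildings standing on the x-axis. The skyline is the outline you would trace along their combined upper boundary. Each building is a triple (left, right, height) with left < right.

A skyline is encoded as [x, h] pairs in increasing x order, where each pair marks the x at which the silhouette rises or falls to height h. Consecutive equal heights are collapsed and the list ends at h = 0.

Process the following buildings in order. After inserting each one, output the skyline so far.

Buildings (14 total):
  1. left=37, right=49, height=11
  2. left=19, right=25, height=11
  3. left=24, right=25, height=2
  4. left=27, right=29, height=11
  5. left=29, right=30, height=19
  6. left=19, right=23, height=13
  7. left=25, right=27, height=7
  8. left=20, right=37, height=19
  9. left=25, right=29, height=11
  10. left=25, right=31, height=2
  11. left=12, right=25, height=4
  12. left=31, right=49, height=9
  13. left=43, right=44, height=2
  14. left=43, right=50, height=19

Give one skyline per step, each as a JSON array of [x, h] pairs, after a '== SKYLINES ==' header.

== SKYLINES ==
[[37,11],[49,0]]
[[19,11],[25,0],[37,11],[49,0]]
[[19,11],[25,0],[37,11],[49,0]]
[[19,11],[25,0],[27,11],[29,0],[37,11],[49,0]]
[[19,11],[25,0],[27,11],[29,19],[30,0],[37,11],[49,0]]
[[19,13],[23,11],[25,0],[27,11],[29,19],[30,0],[37,11],[49,0]]
[[19,13],[23,11],[25,7],[27,11],[29,19],[30,0],[37,11],[49,0]]
[[19,13],[20,19],[37,11],[49,0]]
[[19,13],[20,19],[37,11],[49,0]]
[[19,13],[20,19],[37,11],[49,0]]
[[12,4],[19,13],[20,19],[37,11],[49,0]]
[[12,4],[19,13],[20,19],[37,11],[49,0]]
[[12,4],[19,13],[20,19],[37,11],[49,0]]
[[12,4],[19,13],[20,19],[37,11],[43,19],[50,0]]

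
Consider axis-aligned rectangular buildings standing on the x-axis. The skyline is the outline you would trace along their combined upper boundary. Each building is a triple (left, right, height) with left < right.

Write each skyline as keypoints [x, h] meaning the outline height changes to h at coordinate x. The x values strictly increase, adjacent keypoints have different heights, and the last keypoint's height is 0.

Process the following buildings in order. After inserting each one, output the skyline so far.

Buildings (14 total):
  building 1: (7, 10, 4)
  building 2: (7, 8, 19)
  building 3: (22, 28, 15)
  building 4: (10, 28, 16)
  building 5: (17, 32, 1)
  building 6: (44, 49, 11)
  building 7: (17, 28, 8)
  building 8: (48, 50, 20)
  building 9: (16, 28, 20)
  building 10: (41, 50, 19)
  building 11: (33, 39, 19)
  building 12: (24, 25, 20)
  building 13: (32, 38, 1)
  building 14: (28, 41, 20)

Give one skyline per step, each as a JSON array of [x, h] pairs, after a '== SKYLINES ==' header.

== SKYLINES ==
[[7,4],[10,0]]
[[7,19],[8,4],[10,0]]
[[7,19],[8,4],[10,0],[22,15],[28,0]]
[[7,19],[8,4],[10,16],[28,0]]
[[7,19],[8,4],[10,16],[28,1],[32,0]]
[[7,19],[8,4],[10,16],[28,1],[32,0],[44,11],[49,0]]
[[7,19],[8,4],[10,16],[28,1],[32,0],[44,11],[49,0]]
[[7,19],[8,4],[10,16],[28,1],[32,0],[44,11],[48,20],[50,0]]
[[7,19],[8,4],[10,16],[16,20],[28,1],[32,0],[44,11],[48,20],[50,0]]
[[7,19],[8,4],[10,16],[16,20],[28,1],[32,0],[41,19],[48,20],[50,0]]
[[7,19],[8,4],[10,16],[16,20],[28,1],[32,0],[33,19],[39,0],[41,19],[48,20],[50,0]]
[[7,19],[8,4],[10,16],[16,20],[28,1],[32,0],[33,19],[39,0],[41,19],[48,20],[50,0]]
[[7,19],[8,4],[10,16],[16,20],[28,1],[33,19],[39,0],[41,19],[48,20],[50,0]]
[[7,19],[8,4],[10,16],[16,20],[41,19],[48,20],[50,0]]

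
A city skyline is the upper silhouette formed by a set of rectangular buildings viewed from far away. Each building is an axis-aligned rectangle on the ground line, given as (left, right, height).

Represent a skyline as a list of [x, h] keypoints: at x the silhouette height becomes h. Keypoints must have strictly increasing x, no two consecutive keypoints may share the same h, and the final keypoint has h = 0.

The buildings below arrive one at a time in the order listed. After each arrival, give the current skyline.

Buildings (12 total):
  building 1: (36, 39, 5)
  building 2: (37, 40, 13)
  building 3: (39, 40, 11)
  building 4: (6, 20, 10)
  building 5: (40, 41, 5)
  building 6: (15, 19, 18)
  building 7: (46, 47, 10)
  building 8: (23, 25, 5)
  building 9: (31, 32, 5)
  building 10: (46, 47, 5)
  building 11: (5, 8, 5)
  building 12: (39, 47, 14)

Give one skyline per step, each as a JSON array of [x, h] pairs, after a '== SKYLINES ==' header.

== SKYLINES ==
[[36,5],[39,0]]
[[36,5],[37,13],[40,0]]
[[36,5],[37,13],[40,0]]
[[6,10],[20,0],[36,5],[37,13],[40,0]]
[[6,10],[20,0],[36,5],[37,13],[40,5],[41,0]]
[[6,10],[15,18],[19,10],[20,0],[36,5],[37,13],[40,5],[41,0]]
[[6,10],[15,18],[19,10],[20,0],[36,5],[37,13],[40,5],[41,0],[46,10],[47,0]]
[[6,10],[15,18],[19,10],[20,0],[23,5],[25,0],[36,5],[37,13],[40,5],[41,0],[46,10],[47,0]]
[[6,10],[15,18],[19,10],[20,0],[23,5],[25,0],[31,5],[32,0],[36,5],[37,13],[40,5],[41,0],[46,10],[47,0]]
[[6,10],[15,18],[19,10],[20,0],[23,5],[25,0],[31,5],[32,0],[36,5],[37,13],[40,5],[41,0],[46,10],[47,0]]
[[5,5],[6,10],[15,18],[19,10],[20,0],[23,5],[25,0],[31,5],[32,0],[36,5],[37,13],[40,5],[41,0],[46,10],[47,0]]
[[5,5],[6,10],[15,18],[19,10],[20,0],[23,5],[25,0],[31,5],[32,0],[36,5],[37,13],[39,14],[47,0]]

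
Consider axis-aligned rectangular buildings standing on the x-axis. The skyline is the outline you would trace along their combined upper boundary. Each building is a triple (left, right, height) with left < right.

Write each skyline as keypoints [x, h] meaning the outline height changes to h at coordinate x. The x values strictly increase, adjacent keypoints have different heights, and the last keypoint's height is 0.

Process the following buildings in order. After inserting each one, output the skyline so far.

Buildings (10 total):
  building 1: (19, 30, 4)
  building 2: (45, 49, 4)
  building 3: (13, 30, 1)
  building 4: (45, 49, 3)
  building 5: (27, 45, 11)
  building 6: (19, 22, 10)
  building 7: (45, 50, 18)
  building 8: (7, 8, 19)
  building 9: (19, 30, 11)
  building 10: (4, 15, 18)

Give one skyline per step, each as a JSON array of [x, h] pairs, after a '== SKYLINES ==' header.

== SKYLINES ==
[[19,4],[30,0]]
[[19,4],[30,0],[45,4],[49,0]]
[[13,1],[19,4],[30,0],[45,4],[49,0]]
[[13,1],[19,4],[30,0],[45,4],[49,0]]
[[13,1],[19,4],[27,11],[45,4],[49,0]]
[[13,1],[19,10],[22,4],[27,11],[45,4],[49,0]]
[[13,1],[19,10],[22,4],[27,11],[45,18],[50,0]]
[[7,19],[8,0],[13,1],[19,10],[22,4],[27,11],[45,18],[50,0]]
[[7,19],[8,0],[13,1],[19,11],[45,18],[50,0]]
[[4,18],[7,19],[8,18],[15,1],[19,11],[45,18],[50,0]]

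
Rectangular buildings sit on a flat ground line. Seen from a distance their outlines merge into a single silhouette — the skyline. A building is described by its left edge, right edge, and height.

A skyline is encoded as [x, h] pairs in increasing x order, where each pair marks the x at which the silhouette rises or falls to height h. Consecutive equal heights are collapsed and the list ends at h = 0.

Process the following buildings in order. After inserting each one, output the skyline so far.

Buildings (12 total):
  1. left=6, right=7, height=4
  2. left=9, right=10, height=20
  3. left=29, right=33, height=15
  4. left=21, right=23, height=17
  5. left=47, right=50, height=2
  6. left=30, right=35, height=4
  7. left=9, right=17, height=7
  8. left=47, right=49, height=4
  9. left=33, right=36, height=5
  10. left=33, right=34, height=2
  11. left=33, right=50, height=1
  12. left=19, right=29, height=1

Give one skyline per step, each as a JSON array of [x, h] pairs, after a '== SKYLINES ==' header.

== SKYLINES ==
[[6,4],[7,0]]
[[6,4],[7,0],[9,20],[10,0]]
[[6,4],[7,0],[9,20],[10,0],[29,15],[33,0]]
[[6,4],[7,0],[9,20],[10,0],[21,17],[23,0],[29,15],[33,0]]
[[6,4],[7,0],[9,20],[10,0],[21,17],[23,0],[29,15],[33,0],[47,2],[50,0]]
[[6,4],[7,0],[9,20],[10,0],[21,17],[23,0],[29,15],[33,4],[35,0],[47,2],[50,0]]
[[6,4],[7,0],[9,20],[10,7],[17,0],[21,17],[23,0],[29,15],[33,4],[35,0],[47,2],[50,0]]
[[6,4],[7,0],[9,20],[10,7],[17,0],[21,17],[23,0],[29,15],[33,4],[35,0],[47,4],[49,2],[50,0]]
[[6,4],[7,0],[9,20],[10,7],[17,0],[21,17],[23,0],[29,15],[33,5],[36,0],[47,4],[49,2],[50,0]]
[[6,4],[7,0],[9,20],[10,7],[17,0],[21,17],[23,0],[29,15],[33,5],[36,0],[47,4],[49,2],[50,0]]
[[6,4],[7,0],[9,20],[10,7],[17,0],[21,17],[23,0],[29,15],[33,5],[36,1],[47,4],[49,2],[50,0]]
[[6,4],[7,0],[9,20],[10,7],[17,0],[19,1],[21,17],[23,1],[29,15],[33,5],[36,1],[47,4],[49,2],[50,0]]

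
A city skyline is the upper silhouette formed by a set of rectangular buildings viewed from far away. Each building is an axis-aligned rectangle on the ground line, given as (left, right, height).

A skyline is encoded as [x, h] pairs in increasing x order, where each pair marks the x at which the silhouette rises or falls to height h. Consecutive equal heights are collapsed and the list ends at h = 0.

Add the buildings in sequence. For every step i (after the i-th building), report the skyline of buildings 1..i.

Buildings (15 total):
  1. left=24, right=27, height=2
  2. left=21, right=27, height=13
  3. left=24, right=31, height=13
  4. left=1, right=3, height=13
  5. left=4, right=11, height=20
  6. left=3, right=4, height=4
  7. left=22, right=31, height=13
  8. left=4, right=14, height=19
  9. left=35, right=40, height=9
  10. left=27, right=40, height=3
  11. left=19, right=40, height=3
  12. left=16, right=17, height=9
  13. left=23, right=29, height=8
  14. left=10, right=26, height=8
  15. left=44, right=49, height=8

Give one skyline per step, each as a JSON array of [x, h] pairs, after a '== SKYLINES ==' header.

== SKYLINES ==
[[24,2],[27,0]]
[[21,13],[27,0]]
[[21,13],[31,0]]
[[1,13],[3,0],[21,13],[31,0]]
[[1,13],[3,0],[4,20],[11,0],[21,13],[31,0]]
[[1,13],[3,4],[4,20],[11,0],[21,13],[31,0]]
[[1,13],[3,4],[4,20],[11,0],[21,13],[31,0]]
[[1,13],[3,4],[4,20],[11,19],[14,0],[21,13],[31,0]]
[[1,13],[3,4],[4,20],[11,19],[14,0],[21,13],[31,0],[35,9],[40,0]]
[[1,13],[3,4],[4,20],[11,19],[14,0],[21,13],[31,3],[35,9],[40,0]]
[[1,13],[3,4],[4,20],[11,19],[14,0],[19,3],[21,13],[31,3],[35,9],[40,0]]
[[1,13],[3,4],[4,20],[11,19],[14,0],[16,9],[17,0],[19,3],[21,13],[31,3],[35,9],[40,0]]
[[1,13],[3,4],[4,20],[11,19],[14,0],[16,9],[17,0],[19,3],[21,13],[31,3],[35,9],[40,0]]
[[1,13],[3,4],[4,20],[11,19],[14,8],[16,9],[17,8],[21,13],[31,3],[35,9],[40,0]]
[[1,13],[3,4],[4,20],[11,19],[14,8],[16,9],[17,8],[21,13],[31,3],[35,9],[40,0],[44,8],[49,0]]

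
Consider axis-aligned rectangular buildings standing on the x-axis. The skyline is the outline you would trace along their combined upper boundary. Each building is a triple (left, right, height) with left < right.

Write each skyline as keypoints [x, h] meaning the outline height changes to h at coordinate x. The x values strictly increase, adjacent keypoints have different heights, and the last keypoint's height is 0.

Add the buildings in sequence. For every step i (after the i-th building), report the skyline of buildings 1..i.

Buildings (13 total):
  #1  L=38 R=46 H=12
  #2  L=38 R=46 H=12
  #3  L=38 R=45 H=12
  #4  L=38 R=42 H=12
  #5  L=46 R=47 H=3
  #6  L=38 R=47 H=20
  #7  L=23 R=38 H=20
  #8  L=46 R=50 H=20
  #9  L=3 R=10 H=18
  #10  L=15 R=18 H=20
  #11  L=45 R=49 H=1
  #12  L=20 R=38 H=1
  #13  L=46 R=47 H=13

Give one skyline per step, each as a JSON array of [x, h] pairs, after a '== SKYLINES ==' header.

== SKYLINES ==
[[38,12],[46,0]]
[[38,12],[46,0]]
[[38,12],[46,0]]
[[38,12],[46,0]]
[[38,12],[46,3],[47,0]]
[[38,20],[47,0]]
[[23,20],[47,0]]
[[23,20],[50,0]]
[[3,18],[10,0],[23,20],[50,0]]
[[3,18],[10,0],[15,20],[18,0],[23,20],[50,0]]
[[3,18],[10,0],[15,20],[18,0],[23,20],[50,0]]
[[3,18],[10,0],[15,20],[18,0],[20,1],[23,20],[50,0]]
[[3,18],[10,0],[15,20],[18,0],[20,1],[23,20],[50,0]]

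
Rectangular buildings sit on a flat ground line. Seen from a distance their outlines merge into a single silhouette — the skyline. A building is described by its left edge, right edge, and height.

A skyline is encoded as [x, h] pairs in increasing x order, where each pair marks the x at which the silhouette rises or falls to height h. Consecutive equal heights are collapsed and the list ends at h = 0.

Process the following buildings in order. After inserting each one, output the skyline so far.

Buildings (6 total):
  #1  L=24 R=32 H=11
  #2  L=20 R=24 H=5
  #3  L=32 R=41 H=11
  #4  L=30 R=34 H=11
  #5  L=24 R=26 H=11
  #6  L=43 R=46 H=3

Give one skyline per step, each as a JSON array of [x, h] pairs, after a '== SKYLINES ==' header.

== SKYLINES ==
[[24,11],[32,0]]
[[20,5],[24,11],[32,0]]
[[20,5],[24,11],[41,0]]
[[20,5],[24,11],[41,0]]
[[20,5],[24,11],[41,0]]
[[20,5],[24,11],[41,0],[43,3],[46,0]]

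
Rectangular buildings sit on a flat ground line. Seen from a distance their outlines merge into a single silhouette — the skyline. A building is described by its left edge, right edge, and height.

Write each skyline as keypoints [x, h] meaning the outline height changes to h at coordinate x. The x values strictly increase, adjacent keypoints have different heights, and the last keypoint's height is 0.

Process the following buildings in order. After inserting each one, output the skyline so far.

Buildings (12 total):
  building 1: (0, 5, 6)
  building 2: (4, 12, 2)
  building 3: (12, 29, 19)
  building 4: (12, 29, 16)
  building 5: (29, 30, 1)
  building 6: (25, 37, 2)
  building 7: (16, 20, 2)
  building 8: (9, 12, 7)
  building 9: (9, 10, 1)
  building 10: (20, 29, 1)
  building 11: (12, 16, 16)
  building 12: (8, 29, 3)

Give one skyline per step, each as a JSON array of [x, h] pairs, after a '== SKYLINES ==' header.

== SKYLINES ==
[[0,6],[5,0]]
[[0,6],[5,2],[12,0]]
[[0,6],[5,2],[12,19],[29,0]]
[[0,6],[5,2],[12,19],[29,0]]
[[0,6],[5,2],[12,19],[29,1],[30,0]]
[[0,6],[5,2],[12,19],[29,2],[37,0]]
[[0,6],[5,2],[12,19],[29,2],[37,0]]
[[0,6],[5,2],[9,7],[12,19],[29,2],[37,0]]
[[0,6],[5,2],[9,7],[12,19],[29,2],[37,0]]
[[0,6],[5,2],[9,7],[12,19],[29,2],[37,0]]
[[0,6],[5,2],[9,7],[12,19],[29,2],[37,0]]
[[0,6],[5,2],[8,3],[9,7],[12,19],[29,2],[37,0]]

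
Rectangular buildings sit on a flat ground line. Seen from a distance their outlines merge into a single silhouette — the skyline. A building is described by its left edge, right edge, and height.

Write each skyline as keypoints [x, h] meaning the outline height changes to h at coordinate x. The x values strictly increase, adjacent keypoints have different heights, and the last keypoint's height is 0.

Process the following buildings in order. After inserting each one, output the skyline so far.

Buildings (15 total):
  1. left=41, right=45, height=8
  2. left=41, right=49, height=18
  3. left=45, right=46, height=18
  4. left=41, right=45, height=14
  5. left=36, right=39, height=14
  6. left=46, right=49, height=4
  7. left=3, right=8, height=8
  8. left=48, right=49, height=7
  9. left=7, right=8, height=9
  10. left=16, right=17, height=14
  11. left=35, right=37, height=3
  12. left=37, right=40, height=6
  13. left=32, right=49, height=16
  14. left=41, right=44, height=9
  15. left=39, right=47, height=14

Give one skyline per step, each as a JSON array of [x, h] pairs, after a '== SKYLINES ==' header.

== SKYLINES ==
[[41,8],[45,0]]
[[41,18],[49,0]]
[[41,18],[49,0]]
[[41,18],[49,0]]
[[36,14],[39,0],[41,18],[49,0]]
[[36,14],[39,0],[41,18],[49,0]]
[[3,8],[8,0],[36,14],[39,0],[41,18],[49,0]]
[[3,8],[8,0],[36,14],[39,0],[41,18],[49,0]]
[[3,8],[7,9],[8,0],[36,14],[39,0],[41,18],[49,0]]
[[3,8],[7,9],[8,0],[16,14],[17,0],[36,14],[39,0],[41,18],[49,0]]
[[3,8],[7,9],[8,0],[16,14],[17,0],[35,3],[36,14],[39,0],[41,18],[49,0]]
[[3,8],[7,9],[8,0],[16,14],[17,0],[35,3],[36,14],[39,6],[40,0],[41,18],[49,0]]
[[3,8],[7,9],[8,0],[16,14],[17,0],[32,16],[41,18],[49,0]]
[[3,8],[7,9],[8,0],[16,14],[17,0],[32,16],[41,18],[49,0]]
[[3,8],[7,9],[8,0],[16,14],[17,0],[32,16],[41,18],[49,0]]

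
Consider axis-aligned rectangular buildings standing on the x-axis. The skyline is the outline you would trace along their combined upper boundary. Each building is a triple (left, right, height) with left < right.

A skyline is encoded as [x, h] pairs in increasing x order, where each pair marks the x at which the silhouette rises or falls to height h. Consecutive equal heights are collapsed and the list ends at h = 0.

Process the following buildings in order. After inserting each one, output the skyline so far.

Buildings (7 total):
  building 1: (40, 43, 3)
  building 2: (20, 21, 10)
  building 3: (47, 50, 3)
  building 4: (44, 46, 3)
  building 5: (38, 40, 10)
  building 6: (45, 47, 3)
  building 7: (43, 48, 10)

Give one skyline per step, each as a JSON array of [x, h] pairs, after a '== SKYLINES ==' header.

== SKYLINES ==
[[40,3],[43,0]]
[[20,10],[21,0],[40,3],[43,0]]
[[20,10],[21,0],[40,3],[43,0],[47,3],[50,0]]
[[20,10],[21,0],[40,3],[43,0],[44,3],[46,0],[47,3],[50,0]]
[[20,10],[21,0],[38,10],[40,3],[43,0],[44,3],[46,0],[47,3],[50,0]]
[[20,10],[21,0],[38,10],[40,3],[43,0],[44,3],[50,0]]
[[20,10],[21,0],[38,10],[40,3],[43,10],[48,3],[50,0]]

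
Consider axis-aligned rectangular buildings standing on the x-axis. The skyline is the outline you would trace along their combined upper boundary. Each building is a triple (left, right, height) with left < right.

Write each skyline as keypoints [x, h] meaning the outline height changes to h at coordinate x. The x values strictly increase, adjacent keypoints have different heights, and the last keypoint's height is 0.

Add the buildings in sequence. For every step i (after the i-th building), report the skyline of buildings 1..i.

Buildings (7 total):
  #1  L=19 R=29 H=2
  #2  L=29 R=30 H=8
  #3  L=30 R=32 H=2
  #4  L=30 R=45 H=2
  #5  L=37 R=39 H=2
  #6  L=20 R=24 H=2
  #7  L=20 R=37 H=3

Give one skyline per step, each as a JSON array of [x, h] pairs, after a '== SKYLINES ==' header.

== SKYLINES ==
[[19,2],[29,0]]
[[19,2],[29,8],[30,0]]
[[19,2],[29,8],[30,2],[32,0]]
[[19,2],[29,8],[30,2],[45,0]]
[[19,2],[29,8],[30,2],[45,0]]
[[19,2],[29,8],[30,2],[45,0]]
[[19,2],[20,3],[29,8],[30,3],[37,2],[45,0]]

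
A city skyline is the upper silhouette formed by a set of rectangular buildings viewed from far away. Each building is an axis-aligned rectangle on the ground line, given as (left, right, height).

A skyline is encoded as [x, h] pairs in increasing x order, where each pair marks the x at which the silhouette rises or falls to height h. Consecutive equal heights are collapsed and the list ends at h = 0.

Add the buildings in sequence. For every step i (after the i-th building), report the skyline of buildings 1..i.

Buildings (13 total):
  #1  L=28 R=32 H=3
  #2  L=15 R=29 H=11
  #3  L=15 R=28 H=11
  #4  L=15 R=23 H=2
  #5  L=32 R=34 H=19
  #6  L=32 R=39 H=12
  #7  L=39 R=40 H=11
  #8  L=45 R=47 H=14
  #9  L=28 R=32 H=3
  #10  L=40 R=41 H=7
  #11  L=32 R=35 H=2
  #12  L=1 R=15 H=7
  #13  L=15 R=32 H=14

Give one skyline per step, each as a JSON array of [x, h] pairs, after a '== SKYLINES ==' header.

== SKYLINES ==
[[28,3],[32,0]]
[[15,11],[29,3],[32,0]]
[[15,11],[29,3],[32,0]]
[[15,11],[29,3],[32,0]]
[[15,11],[29,3],[32,19],[34,0]]
[[15,11],[29,3],[32,19],[34,12],[39,0]]
[[15,11],[29,3],[32,19],[34,12],[39,11],[40,0]]
[[15,11],[29,3],[32,19],[34,12],[39,11],[40,0],[45,14],[47,0]]
[[15,11],[29,3],[32,19],[34,12],[39,11],[40,0],[45,14],[47,0]]
[[15,11],[29,3],[32,19],[34,12],[39,11],[40,7],[41,0],[45,14],[47,0]]
[[15,11],[29,3],[32,19],[34,12],[39,11],[40,7],[41,0],[45,14],[47,0]]
[[1,7],[15,11],[29,3],[32,19],[34,12],[39,11],[40,7],[41,0],[45,14],[47,0]]
[[1,7],[15,14],[32,19],[34,12],[39,11],[40,7],[41,0],[45,14],[47,0]]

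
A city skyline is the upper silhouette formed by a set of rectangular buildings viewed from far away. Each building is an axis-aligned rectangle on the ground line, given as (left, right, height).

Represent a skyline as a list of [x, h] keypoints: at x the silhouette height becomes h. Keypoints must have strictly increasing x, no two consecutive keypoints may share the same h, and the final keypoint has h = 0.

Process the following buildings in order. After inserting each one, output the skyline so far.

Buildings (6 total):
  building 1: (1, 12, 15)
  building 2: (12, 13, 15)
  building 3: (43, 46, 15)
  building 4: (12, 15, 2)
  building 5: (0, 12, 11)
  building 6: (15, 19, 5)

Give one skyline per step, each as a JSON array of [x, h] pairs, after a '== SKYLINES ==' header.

== SKYLINES ==
[[1,15],[12,0]]
[[1,15],[13,0]]
[[1,15],[13,0],[43,15],[46,0]]
[[1,15],[13,2],[15,0],[43,15],[46,0]]
[[0,11],[1,15],[13,2],[15,0],[43,15],[46,0]]
[[0,11],[1,15],[13,2],[15,5],[19,0],[43,15],[46,0]]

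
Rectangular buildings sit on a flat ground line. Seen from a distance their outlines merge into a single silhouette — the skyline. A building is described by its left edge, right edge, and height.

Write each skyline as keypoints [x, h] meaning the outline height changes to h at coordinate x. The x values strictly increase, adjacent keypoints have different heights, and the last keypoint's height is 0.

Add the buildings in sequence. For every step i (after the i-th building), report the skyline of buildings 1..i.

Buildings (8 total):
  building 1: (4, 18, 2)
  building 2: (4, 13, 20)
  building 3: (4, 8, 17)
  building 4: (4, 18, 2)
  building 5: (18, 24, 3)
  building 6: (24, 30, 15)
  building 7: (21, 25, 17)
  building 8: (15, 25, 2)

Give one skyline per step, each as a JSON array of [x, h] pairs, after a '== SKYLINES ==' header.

== SKYLINES ==
[[4,2],[18,0]]
[[4,20],[13,2],[18,0]]
[[4,20],[13,2],[18,0]]
[[4,20],[13,2],[18,0]]
[[4,20],[13,2],[18,3],[24,0]]
[[4,20],[13,2],[18,3],[24,15],[30,0]]
[[4,20],[13,2],[18,3],[21,17],[25,15],[30,0]]
[[4,20],[13,2],[18,3],[21,17],[25,15],[30,0]]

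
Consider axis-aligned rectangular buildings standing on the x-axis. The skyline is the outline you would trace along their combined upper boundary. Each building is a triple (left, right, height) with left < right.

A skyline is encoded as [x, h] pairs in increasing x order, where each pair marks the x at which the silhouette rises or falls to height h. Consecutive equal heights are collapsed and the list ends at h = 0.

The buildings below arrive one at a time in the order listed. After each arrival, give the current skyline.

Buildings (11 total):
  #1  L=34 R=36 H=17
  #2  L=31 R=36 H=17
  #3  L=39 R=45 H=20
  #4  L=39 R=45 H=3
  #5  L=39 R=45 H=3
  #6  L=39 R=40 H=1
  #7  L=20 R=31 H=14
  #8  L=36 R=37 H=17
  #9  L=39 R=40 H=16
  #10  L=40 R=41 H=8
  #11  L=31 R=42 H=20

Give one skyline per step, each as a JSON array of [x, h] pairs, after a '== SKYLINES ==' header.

== SKYLINES ==
[[34,17],[36,0]]
[[31,17],[36,0]]
[[31,17],[36,0],[39,20],[45,0]]
[[31,17],[36,0],[39,20],[45,0]]
[[31,17],[36,0],[39,20],[45,0]]
[[31,17],[36,0],[39,20],[45,0]]
[[20,14],[31,17],[36,0],[39,20],[45,0]]
[[20,14],[31,17],[37,0],[39,20],[45,0]]
[[20,14],[31,17],[37,0],[39,20],[45,0]]
[[20,14],[31,17],[37,0],[39,20],[45,0]]
[[20,14],[31,20],[45,0]]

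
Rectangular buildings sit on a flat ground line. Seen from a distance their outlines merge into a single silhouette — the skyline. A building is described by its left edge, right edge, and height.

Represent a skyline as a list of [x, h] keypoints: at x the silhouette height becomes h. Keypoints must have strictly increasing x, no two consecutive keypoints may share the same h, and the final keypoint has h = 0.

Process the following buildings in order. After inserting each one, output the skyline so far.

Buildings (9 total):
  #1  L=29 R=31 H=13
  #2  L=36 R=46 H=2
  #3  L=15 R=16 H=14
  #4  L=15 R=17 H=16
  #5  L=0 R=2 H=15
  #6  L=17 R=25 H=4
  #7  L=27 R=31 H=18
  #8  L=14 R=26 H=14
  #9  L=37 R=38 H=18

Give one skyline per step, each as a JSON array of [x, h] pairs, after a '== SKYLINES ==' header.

== SKYLINES ==
[[29,13],[31,0]]
[[29,13],[31,0],[36,2],[46,0]]
[[15,14],[16,0],[29,13],[31,0],[36,2],[46,0]]
[[15,16],[17,0],[29,13],[31,0],[36,2],[46,0]]
[[0,15],[2,0],[15,16],[17,0],[29,13],[31,0],[36,2],[46,0]]
[[0,15],[2,0],[15,16],[17,4],[25,0],[29,13],[31,0],[36,2],[46,0]]
[[0,15],[2,0],[15,16],[17,4],[25,0],[27,18],[31,0],[36,2],[46,0]]
[[0,15],[2,0],[14,14],[15,16],[17,14],[26,0],[27,18],[31,0],[36,2],[46,0]]
[[0,15],[2,0],[14,14],[15,16],[17,14],[26,0],[27,18],[31,0],[36,2],[37,18],[38,2],[46,0]]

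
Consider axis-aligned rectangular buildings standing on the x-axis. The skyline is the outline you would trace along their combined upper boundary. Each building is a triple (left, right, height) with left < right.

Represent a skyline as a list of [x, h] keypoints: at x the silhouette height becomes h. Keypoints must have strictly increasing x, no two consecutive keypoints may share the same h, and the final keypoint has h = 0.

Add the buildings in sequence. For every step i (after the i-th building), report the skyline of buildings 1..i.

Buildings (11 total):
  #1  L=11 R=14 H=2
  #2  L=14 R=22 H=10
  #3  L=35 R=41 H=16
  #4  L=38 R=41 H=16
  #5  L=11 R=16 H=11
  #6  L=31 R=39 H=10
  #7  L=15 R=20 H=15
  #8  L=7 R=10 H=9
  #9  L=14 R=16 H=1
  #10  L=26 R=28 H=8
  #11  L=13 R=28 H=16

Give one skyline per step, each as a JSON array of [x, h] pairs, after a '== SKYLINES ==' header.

== SKYLINES ==
[[11,2],[14,0]]
[[11,2],[14,10],[22,0]]
[[11,2],[14,10],[22,0],[35,16],[41,0]]
[[11,2],[14,10],[22,0],[35,16],[41,0]]
[[11,11],[16,10],[22,0],[35,16],[41,0]]
[[11,11],[16,10],[22,0],[31,10],[35,16],[41,0]]
[[11,11],[15,15],[20,10],[22,0],[31,10],[35,16],[41,0]]
[[7,9],[10,0],[11,11],[15,15],[20,10],[22,0],[31,10],[35,16],[41,0]]
[[7,9],[10,0],[11,11],[15,15],[20,10],[22,0],[31,10],[35,16],[41,0]]
[[7,9],[10,0],[11,11],[15,15],[20,10],[22,0],[26,8],[28,0],[31,10],[35,16],[41,0]]
[[7,9],[10,0],[11,11],[13,16],[28,0],[31,10],[35,16],[41,0]]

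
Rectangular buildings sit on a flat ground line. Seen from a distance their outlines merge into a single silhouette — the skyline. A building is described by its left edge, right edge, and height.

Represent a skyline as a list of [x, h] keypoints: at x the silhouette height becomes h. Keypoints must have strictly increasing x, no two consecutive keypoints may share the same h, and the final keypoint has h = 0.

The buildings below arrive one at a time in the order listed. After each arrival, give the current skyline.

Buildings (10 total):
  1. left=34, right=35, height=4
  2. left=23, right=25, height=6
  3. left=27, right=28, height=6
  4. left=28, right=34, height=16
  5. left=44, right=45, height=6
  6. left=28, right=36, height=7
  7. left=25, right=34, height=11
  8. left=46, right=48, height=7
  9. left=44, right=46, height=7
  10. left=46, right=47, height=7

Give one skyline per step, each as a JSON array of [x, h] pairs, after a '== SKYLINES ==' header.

== SKYLINES ==
[[34,4],[35,0]]
[[23,6],[25,0],[34,4],[35,0]]
[[23,6],[25,0],[27,6],[28,0],[34,4],[35,0]]
[[23,6],[25,0],[27,6],[28,16],[34,4],[35,0]]
[[23,6],[25,0],[27,6],[28,16],[34,4],[35,0],[44,6],[45,0]]
[[23,6],[25,0],[27,6],[28,16],[34,7],[36,0],[44,6],[45,0]]
[[23,6],[25,11],[28,16],[34,7],[36,0],[44,6],[45,0]]
[[23,6],[25,11],[28,16],[34,7],[36,0],[44,6],[45,0],[46,7],[48,0]]
[[23,6],[25,11],[28,16],[34,7],[36,0],[44,7],[48,0]]
[[23,6],[25,11],[28,16],[34,7],[36,0],[44,7],[48,0]]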